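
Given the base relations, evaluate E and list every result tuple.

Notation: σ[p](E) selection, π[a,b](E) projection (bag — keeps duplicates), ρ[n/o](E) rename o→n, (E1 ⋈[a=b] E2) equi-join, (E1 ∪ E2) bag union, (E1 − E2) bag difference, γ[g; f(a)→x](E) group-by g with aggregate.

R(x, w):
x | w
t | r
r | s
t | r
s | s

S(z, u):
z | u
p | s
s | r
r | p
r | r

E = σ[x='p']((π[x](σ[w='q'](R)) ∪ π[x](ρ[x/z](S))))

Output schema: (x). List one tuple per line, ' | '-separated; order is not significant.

Subexpression sizes:
  R → 4
  σ[w='q'](R) → 0
  π[x](σ[w='q'](R)) → 0
  S → 4
  ρ[x/z](S) → 4
  π[x](ρ[x/z](S)) → 4
  (π[x](σ[w='q'](R)) ∪ π[x](ρ[x/z](S))) → 4
  σ[x='p']((π[x](σ[w='q'](R)) ∪ π[x](ρ[x/z](S)))) → 1

== RESULT ==
x
p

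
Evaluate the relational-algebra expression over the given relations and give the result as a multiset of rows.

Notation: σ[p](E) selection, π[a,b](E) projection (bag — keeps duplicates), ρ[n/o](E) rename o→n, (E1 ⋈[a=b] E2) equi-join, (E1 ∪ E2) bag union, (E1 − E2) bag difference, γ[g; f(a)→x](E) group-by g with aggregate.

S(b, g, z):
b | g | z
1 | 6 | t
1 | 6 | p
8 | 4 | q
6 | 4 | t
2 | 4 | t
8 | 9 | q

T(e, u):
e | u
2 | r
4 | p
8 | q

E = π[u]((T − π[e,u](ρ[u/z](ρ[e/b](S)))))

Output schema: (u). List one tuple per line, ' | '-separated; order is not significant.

Subexpression sizes:
  T → 3
  S → 6
  ρ[e/b](S) → 6
  ρ[u/z](ρ[e/b](S)) → 6
  π[e,u](ρ[u/z](ρ[e/b](S))) → 6
  (T − π[e,u](ρ[u/z](ρ[e/b](S)))) → 2
  π[u]((T − π[e,u](ρ[u/z](ρ[e/b](S))))) → 2

== RESULT ==
u
p
r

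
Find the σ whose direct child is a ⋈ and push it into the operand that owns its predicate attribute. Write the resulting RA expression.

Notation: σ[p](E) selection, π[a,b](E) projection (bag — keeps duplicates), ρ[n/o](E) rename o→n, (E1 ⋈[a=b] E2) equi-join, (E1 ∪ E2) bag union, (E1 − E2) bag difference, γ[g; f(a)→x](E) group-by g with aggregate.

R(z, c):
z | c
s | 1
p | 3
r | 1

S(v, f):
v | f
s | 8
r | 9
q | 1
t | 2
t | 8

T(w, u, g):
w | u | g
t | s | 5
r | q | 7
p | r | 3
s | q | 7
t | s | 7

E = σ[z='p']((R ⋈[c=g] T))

σ filters on z, owned by the left side.
E' = (σ[z='p'](R) ⋈[c=g] T)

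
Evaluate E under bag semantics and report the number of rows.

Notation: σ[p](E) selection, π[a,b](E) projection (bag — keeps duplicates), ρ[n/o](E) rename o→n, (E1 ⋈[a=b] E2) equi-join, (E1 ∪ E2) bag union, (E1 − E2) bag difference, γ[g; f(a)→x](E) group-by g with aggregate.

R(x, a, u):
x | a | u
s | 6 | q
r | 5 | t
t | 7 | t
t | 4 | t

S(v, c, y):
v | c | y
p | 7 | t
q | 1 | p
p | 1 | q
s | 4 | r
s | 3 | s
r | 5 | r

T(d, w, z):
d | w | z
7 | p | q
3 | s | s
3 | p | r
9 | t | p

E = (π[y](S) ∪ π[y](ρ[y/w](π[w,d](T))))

Subexpression sizes:
  S → 6
  π[y](S) → 6
  T → 4
  π[w,d](T) → 4
  ρ[y/w](π[w,d](T)) → 4
  π[y](ρ[y/w](π[w,d](T))) → 4
  (π[y](S) ∪ π[y](ρ[y/w](π[w,d](T)))) → 10

|E| = 10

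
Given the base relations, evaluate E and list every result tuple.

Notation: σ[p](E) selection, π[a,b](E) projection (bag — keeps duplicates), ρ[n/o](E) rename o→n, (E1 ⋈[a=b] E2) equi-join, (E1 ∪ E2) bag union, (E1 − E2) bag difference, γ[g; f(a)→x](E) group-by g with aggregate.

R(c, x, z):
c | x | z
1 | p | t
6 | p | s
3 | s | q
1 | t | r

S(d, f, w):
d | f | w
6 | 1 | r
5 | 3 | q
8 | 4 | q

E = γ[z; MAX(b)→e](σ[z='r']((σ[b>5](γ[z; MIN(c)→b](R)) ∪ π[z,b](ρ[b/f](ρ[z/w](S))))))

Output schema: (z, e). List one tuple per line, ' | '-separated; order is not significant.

Per-node cardinality:
  R → 4
  γ[z; MIN(c)→b](R) → 4
  σ[b>5](γ[z; MIN(c)→b](R)) → 1
  S → 3
  ρ[z/w](S) → 3
  ρ[b/f](ρ[z/w](S)) → 3
  π[z,b](ρ[b/f](ρ[z/w](S))) → 3
  (σ[b>5](γ[z; MIN(c)→b](R)) ∪ π[z,b](ρ[b/f](ρ[z/w](S)))) → 4
  σ[z='r']((σ[b>5](γ[z; MIN(c)→b](R)) ∪ π[z,b](ρ[b/f](ρ[z/w](S))))) → 1
  γ[z; MAX(b)→e](σ[z='r']((σ[b>5](γ[z; MIN(c)→b](R)) ∪ π[z,b](ρ[b/f](ρ[z/w](S)))))) → 1

== RESULT ==
z | e
r | 1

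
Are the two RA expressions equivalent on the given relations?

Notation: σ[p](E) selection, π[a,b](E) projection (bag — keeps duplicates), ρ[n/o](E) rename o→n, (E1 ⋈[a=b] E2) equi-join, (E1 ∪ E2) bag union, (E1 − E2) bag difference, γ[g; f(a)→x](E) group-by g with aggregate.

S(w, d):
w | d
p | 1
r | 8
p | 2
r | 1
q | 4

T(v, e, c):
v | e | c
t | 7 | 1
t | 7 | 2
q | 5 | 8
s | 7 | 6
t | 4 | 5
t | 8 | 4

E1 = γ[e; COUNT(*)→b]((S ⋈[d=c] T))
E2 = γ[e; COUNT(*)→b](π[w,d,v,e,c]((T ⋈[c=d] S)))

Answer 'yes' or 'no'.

E1 per-node cardinality:
  S → 5
  T → 6
  (S ⋈[d=c] T) → 5
  γ[e; COUNT(*)→b]((S ⋈[d=c] T)) → 3
E2 per-node cardinality:
  T → 6
  S → 5
  (T ⋈[c=d] S) → 5
  π[w,d,v,e,c]((T ⋈[c=d] S)) → 5
  γ[e; COUNT(*)→b](π[w,d,v,e,c]((T ⋈[c=d] S))) → 3

E1 and E2 produce the same multiset:
e | b
5 | 1
7 | 3
8 | 1

yes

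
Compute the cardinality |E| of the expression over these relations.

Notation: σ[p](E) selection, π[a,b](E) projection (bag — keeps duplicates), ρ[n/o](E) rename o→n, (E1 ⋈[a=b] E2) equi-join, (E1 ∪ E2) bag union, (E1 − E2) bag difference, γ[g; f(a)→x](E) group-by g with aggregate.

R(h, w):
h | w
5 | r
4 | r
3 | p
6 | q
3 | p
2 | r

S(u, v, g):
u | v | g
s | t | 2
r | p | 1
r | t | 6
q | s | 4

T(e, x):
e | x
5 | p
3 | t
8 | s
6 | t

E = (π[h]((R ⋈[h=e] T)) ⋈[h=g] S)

Subexpression sizes:
  R → 6
  T → 4
  (R ⋈[h=e] T) → 4
  π[h]((R ⋈[h=e] T)) → 4
  S → 4
  (π[h]((R ⋈[h=e] T)) ⋈[h=g] S) → 1

|E| = 1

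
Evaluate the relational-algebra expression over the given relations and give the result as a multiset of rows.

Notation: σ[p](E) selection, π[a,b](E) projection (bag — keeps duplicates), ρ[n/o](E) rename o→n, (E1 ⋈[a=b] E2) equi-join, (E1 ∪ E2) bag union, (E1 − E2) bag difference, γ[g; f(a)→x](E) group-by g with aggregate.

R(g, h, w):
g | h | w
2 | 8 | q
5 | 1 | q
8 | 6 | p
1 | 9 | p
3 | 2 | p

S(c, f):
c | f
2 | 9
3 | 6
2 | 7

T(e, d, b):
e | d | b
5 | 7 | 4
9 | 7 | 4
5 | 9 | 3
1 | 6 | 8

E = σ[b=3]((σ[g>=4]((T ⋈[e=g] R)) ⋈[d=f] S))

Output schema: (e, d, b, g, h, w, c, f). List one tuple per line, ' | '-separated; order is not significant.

Per-node cardinality:
  T → 4
  R → 5
  (T ⋈[e=g] R) → 3
  σ[g>=4]((T ⋈[e=g] R)) → 2
  S → 3
  (σ[g>=4]((T ⋈[e=g] R)) ⋈[d=f] S) → 2
  σ[b=3]((σ[g>=4]((T ⋈[e=g] R)) ⋈[d=f] S)) → 1

== RESULT ==
e | d | b | g | h | w | c | f
5 | 9 | 3 | 5 | 1 | q | 2 | 9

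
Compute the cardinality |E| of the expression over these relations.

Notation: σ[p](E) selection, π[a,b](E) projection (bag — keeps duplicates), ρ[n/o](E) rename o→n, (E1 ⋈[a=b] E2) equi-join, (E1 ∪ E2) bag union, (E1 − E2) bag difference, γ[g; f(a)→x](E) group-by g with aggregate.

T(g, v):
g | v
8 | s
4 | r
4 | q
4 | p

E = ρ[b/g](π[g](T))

Subexpression sizes:
  T → 4
  π[g](T) → 4
  ρ[b/g](π[g](T)) → 4

|E| = 4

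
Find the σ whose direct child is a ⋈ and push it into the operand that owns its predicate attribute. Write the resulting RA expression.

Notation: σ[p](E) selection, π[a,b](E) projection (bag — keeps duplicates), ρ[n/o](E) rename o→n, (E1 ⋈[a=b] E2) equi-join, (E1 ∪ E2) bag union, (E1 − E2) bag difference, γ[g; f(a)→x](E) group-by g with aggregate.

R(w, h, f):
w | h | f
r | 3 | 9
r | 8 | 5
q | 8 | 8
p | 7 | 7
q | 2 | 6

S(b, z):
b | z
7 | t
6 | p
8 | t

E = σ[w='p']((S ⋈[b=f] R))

σ filters on w, owned by the right side.
E' = (S ⋈[b=f] σ[w='p'](R))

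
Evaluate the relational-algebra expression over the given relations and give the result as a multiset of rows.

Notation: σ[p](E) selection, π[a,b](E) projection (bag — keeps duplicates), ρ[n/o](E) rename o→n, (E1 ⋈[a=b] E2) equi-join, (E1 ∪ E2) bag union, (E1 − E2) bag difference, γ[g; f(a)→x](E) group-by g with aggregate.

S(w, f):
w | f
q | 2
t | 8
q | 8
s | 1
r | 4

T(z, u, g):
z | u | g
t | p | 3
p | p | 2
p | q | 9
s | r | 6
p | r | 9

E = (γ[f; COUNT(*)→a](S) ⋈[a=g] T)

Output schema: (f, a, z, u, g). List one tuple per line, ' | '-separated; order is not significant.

Subexpression sizes:
  S → 5
  γ[f; COUNT(*)→a](S) → 4
  T → 5
  (γ[f; COUNT(*)→a](S) ⋈[a=g] T) → 1

== RESULT ==
f | a | z | u | g
8 | 2 | p | p | 2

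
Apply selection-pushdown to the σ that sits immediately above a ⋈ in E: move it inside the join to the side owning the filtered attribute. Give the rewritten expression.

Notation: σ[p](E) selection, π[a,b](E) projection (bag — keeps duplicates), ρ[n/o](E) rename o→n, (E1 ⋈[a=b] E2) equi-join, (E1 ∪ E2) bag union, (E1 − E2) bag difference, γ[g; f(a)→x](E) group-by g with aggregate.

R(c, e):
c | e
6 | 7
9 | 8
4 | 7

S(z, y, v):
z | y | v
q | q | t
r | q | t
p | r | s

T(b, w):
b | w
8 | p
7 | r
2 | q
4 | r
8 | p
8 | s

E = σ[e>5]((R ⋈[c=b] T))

σ filters on e, owned by the left side.
E' = (σ[e>5](R) ⋈[c=b] T)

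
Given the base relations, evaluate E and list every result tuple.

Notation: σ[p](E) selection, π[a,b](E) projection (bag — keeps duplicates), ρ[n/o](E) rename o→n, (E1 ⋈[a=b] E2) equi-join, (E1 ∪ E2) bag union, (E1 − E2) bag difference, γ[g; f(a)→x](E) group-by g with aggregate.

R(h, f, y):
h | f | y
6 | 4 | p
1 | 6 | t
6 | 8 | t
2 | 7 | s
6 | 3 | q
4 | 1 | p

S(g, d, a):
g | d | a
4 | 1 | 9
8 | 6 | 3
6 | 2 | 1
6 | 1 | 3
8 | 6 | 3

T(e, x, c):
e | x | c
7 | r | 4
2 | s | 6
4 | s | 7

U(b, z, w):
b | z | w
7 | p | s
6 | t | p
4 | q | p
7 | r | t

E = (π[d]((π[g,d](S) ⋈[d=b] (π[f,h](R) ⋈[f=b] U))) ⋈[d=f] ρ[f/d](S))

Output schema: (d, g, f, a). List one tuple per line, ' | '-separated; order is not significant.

Subexpression sizes:
  S → 5
  π[g,d](S) → 5
  R → 6
  π[f,h](R) → 6
  U → 4
  (π[f,h](R) ⋈[f=b] U) → 4
  (π[g,d](S) ⋈[d=b] (π[f,h](R) ⋈[f=b] U)) → 2
  π[d]((π[g,d](S) ⋈[d=b] (π[f,h](R) ⋈[f=b] U))) → 2
  S → 5
  ρ[f/d](S) → 5
  (π[d]((π[g,d](S) ⋈[d=b] (π[f,h](R) ⋈[f=b] U))) ⋈[d=f] ρ[f/d](S)) → 4

== RESULT ==
d | g | f | a
6 | 8 | 6 | 3
6 | 8 | 6 | 3
6 | 8 | 6 | 3
6 | 8 | 6 | 3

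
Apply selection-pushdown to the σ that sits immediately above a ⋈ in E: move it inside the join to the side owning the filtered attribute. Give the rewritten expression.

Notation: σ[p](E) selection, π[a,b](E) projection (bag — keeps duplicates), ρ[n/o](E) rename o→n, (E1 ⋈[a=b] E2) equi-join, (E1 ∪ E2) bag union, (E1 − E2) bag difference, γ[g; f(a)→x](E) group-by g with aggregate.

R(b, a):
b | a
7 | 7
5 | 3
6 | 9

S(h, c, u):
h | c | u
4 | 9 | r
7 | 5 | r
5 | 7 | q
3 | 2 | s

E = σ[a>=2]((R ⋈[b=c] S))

σ filters on a, owned by the left side.
E' = (σ[a>=2](R) ⋈[b=c] S)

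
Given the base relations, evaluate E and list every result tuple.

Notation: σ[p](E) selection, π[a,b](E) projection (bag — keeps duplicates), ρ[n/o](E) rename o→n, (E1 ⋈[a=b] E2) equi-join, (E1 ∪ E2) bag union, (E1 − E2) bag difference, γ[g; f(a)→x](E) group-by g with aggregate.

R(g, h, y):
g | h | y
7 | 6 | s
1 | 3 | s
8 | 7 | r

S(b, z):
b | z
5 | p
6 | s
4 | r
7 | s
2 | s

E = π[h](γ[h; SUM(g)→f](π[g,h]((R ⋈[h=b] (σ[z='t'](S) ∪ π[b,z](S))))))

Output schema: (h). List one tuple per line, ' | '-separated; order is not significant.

Stepwise |·|:
  R → 3
  S → 5
  σ[z='t'](S) → 0
  S → 5
  π[b,z](S) → 5
  (σ[z='t'](S) ∪ π[b,z](S)) → 5
  (R ⋈[h=b] (σ[z='t'](S) ∪ π[b,z](S))) → 2
  π[g,h]((R ⋈[h=b] (σ[z='t'](S) ∪ π[b,z](S)))) → 2
  γ[h; SUM(g)→f](π[g,h]((R ⋈[h=b] (σ[z='t'](S) ∪ π[b,z](S))))) → 2
  π[h](γ[h; SUM(g)→f](π[g,h]((R ⋈[h=b] (σ[z='t'](S) ∪ π[b,z](S)))))) → 2

== RESULT ==
h
6
7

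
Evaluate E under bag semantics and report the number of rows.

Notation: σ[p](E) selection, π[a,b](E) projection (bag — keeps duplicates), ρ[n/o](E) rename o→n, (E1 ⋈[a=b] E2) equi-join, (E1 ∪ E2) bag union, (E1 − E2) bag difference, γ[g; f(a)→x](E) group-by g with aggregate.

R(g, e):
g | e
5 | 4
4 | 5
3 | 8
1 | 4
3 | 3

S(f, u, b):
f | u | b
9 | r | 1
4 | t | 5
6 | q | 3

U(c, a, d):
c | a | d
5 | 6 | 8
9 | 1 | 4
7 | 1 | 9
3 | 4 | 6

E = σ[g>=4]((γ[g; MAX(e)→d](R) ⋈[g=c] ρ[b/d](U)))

Per-node cardinality:
  R → 5
  γ[g; MAX(e)→d](R) → 4
  U → 4
  ρ[b/d](U) → 4
  (γ[g; MAX(e)→d](R) ⋈[g=c] ρ[b/d](U)) → 2
  σ[g>=4]((γ[g; MAX(e)→d](R) ⋈[g=c] ρ[b/d](U))) → 1

|E| = 1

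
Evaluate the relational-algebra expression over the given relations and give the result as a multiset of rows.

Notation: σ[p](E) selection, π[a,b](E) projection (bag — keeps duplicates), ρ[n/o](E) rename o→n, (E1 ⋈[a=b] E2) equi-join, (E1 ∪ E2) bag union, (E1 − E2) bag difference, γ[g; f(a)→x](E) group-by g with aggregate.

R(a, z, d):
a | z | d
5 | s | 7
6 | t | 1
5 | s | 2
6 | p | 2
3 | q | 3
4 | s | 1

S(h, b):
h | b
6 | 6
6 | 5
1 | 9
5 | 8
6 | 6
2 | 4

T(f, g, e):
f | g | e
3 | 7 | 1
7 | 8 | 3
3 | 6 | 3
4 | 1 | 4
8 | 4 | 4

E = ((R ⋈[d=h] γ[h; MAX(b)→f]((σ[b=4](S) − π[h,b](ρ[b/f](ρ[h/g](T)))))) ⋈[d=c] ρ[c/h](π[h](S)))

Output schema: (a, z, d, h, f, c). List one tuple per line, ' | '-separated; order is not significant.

Stepwise |·|:
  R → 6
  S → 6
  σ[b=4](S) → 1
  T → 5
  ρ[h/g](T) → 5
  ρ[b/f](ρ[h/g](T)) → 5
  π[h,b](ρ[b/f](ρ[h/g](T))) → 5
  (σ[b=4](S) − π[h,b](ρ[b/f](ρ[h/g](T)))) → 1
  γ[h; MAX(b)→f]((σ[b=4](S) − π[h,b](ρ[b/f](ρ[h/g](T))))) → 1
  (R ⋈[d=h] γ[h; MAX(b)→f]((σ[b=4](S) − π[h,b](ρ[b/f](ρ[h/g](T)))))) → 2
  S → 6
  π[h](S) → 6
  ρ[c/h](π[h](S)) → 6
  ((R ⋈[d=h] γ[h; MAX(b)→f]((σ[b=4](S) − π[h,b](ρ[b/f](ρ[h/g](T)))))) ⋈[d=c] ρ[c/h](π[h](S))) → 2

== RESULT ==
a | z | d | h | f | c
5 | s | 2 | 2 | 4 | 2
6 | p | 2 | 2 | 4 | 2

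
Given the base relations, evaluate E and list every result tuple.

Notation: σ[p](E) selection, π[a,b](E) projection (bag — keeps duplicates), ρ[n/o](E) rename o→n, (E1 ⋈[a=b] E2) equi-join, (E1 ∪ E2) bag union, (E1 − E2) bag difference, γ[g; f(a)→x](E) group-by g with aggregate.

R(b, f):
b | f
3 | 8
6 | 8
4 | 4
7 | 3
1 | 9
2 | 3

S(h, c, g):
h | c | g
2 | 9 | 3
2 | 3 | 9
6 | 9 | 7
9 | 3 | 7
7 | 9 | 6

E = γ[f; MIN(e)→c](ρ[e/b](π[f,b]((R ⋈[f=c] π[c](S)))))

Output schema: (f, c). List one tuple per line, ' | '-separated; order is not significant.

Row counts bottom-up:
  R → 6
  S → 5
  π[c](S) → 5
  (R ⋈[f=c] π[c](S)) → 7
  π[f,b]((R ⋈[f=c] π[c](S))) → 7
  ρ[e/b](π[f,b]((R ⋈[f=c] π[c](S)))) → 7
  γ[f; MIN(e)→c](ρ[e/b](π[f,b]((R ⋈[f=c] π[c](S))))) → 2

== RESULT ==
f | c
3 | 2
9 | 1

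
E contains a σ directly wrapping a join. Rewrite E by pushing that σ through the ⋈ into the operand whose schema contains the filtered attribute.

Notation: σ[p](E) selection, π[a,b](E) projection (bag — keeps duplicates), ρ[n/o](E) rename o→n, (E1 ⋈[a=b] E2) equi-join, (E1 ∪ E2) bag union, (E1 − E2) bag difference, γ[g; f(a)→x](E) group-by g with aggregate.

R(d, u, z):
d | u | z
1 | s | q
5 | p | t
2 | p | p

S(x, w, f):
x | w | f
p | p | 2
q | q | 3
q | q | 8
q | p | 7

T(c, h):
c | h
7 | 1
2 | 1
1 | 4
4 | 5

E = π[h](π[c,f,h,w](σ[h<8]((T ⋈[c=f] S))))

σ filters on h, owned by the left side.
E' = π[h](π[c,f,h,w]((σ[h<8](T) ⋈[c=f] S)))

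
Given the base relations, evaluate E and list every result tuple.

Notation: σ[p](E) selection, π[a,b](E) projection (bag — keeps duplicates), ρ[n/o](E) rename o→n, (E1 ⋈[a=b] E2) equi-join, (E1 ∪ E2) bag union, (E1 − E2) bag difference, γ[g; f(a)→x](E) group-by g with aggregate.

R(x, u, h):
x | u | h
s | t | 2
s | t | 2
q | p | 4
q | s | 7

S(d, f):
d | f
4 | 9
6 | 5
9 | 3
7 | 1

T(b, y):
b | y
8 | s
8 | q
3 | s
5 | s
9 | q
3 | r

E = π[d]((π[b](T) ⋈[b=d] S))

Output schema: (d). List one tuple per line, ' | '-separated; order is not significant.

Row counts bottom-up:
  T → 6
  π[b](T) → 6
  S → 4
  (π[b](T) ⋈[b=d] S) → 1
  π[d]((π[b](T) ⋈[b=d] S)) → 1

== RESULT ==
d
9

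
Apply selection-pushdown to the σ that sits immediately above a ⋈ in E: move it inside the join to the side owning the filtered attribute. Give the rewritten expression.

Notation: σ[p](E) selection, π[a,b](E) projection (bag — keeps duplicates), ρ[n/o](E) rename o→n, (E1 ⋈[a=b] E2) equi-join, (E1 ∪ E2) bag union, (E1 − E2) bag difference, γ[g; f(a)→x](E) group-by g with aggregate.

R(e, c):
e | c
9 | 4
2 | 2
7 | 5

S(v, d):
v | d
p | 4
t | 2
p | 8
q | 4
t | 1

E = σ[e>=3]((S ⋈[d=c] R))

σ filters on e, owned by the right side.
E' = (S ⋈[d=c] σ[e>=3](R))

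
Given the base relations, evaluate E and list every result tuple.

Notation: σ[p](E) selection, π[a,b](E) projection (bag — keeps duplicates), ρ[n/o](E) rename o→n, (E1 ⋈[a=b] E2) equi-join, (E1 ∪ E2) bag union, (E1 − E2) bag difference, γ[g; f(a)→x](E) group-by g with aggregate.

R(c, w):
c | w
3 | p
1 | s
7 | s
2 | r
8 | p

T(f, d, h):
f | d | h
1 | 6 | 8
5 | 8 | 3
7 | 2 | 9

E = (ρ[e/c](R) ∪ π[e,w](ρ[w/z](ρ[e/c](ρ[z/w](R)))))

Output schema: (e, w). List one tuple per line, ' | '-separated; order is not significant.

Row counts bottom-up:
  R → 5
  ρ[e/c](R) → 5
  R → 5
  ρ[z/w](R) → 5
  ρ[e/c](ρ[z/w](R)) → 5
  ρ[w/z](ρ[e/c](ρ[z/w](R))) → 5
  π[e,w](ρ[w/z](ρ[e/c](ρ[z/w](R)))) → 5
  (ρ[e/c](R) ∪ π[e,w](ρ[w/z](ρ[e/c](ρ[z/w](R))))) → 10

== RESULT ==
e | w
1 | s
1 | s
2 | r
2 | r
3 | p
3 | p
7 | s
7 | s
8 | p
8 | p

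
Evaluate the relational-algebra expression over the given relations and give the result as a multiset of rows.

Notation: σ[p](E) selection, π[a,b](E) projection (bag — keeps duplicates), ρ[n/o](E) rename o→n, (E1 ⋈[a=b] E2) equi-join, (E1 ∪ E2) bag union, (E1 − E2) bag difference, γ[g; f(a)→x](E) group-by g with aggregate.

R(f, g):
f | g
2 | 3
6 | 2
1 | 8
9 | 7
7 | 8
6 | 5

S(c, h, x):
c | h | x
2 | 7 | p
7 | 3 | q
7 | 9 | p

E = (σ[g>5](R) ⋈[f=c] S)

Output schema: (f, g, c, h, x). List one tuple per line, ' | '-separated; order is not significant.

Stepwise |·|:
  R → 6
  σ[g>5](R) → 3
  S → 3
  (σ[g>5](R) ⋈[f=c] S) → 2

== RESULT ==
f | g | c | h | x
7 | 8 | 7 | 3 | q
7 | 8 | 7 | 9 | p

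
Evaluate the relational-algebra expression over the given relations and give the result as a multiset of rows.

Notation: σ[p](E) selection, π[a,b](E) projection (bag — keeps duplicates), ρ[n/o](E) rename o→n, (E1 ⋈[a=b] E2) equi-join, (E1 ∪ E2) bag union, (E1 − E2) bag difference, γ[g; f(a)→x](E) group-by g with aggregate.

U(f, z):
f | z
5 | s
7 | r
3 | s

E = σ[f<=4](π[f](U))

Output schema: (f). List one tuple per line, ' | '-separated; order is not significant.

Stepwise |·|:
  U → 3
  π[f](U) → 3
  σ[f<=4](π[f](U)) → 1

== RESULT ==
f
3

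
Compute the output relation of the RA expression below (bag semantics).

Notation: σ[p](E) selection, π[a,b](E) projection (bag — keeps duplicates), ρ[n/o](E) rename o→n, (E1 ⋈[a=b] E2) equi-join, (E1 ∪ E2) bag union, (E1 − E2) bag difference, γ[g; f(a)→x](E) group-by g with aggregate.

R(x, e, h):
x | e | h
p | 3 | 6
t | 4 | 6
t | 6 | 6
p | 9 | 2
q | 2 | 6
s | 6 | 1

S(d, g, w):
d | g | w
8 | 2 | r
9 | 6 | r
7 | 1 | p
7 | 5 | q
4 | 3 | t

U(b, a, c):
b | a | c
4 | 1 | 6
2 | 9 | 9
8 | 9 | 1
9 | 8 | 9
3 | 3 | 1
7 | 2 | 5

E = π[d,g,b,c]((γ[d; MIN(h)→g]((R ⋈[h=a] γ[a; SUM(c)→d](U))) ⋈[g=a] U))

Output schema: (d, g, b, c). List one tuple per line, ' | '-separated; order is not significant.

Per-node cardinality:
  R → 6
  U → 6
  γ[a; SUM(c)→d](U) → 5
  (R ⋈[h=a] γ[a; SUM(c)→d](U)) → 2
  γ[d; MIN(h)→g]((R ⋈[h=a] γ[a; SUM(c)→d](U))) → 2
  U → 6
  (γ[d; MIN(h)→g]((R ⋈[h=a] γ[a; SUM(c)→d](U))) ⋈[g=a] U) → 2
  π[d,g,b,c]((γ[d; MIN(h)→g]((R ⋈[h=a] γ[a; SUM(c)→d](U))) ⋈[g=a] U)) → 2

== RESULT ==
d | g | b | c
5 | 2 | 7 | 5
6 | 1 | 4 | 6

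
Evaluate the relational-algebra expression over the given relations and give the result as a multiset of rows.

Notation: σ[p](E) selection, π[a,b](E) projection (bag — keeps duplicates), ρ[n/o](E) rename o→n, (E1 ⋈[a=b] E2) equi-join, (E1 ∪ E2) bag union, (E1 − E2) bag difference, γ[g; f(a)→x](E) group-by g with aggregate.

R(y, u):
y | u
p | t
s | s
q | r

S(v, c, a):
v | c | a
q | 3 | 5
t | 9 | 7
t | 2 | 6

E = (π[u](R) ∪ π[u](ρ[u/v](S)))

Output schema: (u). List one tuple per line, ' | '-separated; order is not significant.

Subexpression sizes:
  R → 3
  π[u](R) → 3
  S → 3
  ρ[u/v](S) → 3
  π[u](ρ[u/v](S)) → 3
  (π[u](R) ∪ π[u](ρ[u/v](S))) → 6

== RESULT ==
u
q
r
s
t
t
t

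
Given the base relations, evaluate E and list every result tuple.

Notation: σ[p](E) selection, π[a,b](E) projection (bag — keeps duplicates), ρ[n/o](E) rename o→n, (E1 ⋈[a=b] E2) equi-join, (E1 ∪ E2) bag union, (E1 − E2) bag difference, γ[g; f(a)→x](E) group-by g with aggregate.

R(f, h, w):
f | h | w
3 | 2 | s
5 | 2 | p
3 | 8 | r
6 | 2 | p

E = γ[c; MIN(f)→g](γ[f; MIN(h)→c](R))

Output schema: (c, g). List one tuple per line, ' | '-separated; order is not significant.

Subexpression sizes:
  R → 4
  γ[f; MIN(h)→c](R) → 3
  γ[c; MIN(f)→g](γ[f; MIN(h)→c](R)) → 1

== RESULT ==
c | g
2 | 3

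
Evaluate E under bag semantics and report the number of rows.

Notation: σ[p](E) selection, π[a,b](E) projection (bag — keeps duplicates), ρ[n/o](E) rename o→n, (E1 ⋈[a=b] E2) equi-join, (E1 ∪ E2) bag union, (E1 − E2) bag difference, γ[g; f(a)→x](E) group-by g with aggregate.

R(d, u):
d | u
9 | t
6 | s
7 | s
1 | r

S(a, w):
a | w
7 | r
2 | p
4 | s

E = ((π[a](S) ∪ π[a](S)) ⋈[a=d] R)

Stepwise |·|:
  S → 3
  π[a](S) → 3
  S → 3
  π[a](S) → 3
  (π[a](S) ∪ π[a](S)) → 6
  R → 4
  ((π[a](S) ∪ π[a](S)) ⋈[a=d] R) → 2

|E| = 2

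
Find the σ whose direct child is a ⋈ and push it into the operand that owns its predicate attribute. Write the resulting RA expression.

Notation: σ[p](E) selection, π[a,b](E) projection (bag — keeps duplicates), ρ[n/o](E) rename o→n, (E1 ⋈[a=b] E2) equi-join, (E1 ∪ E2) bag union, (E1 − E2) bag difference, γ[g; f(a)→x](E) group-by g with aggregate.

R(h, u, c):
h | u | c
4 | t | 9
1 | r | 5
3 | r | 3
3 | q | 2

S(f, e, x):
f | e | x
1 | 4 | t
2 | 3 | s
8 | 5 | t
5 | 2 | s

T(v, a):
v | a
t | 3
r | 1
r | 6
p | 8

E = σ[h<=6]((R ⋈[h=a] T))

σ filters on h, owned by the left side.
E' = (σ[h<=6](R) ⋈[h=a] T)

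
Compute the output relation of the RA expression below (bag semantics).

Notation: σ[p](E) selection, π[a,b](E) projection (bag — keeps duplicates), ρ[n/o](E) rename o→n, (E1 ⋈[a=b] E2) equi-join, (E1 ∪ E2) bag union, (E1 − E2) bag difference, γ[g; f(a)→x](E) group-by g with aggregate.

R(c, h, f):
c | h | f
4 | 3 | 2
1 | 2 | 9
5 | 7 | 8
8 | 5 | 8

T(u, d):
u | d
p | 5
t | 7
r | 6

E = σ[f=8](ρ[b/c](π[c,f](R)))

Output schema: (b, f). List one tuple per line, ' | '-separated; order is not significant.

Row counts bottom-up:
  R → 4
  π[c,f](R) → 4
  ρ[b/c](π[c,f](R)) → 4
  σ[f=8](ρ[b/c](π[c,f](R))) → 2

== RESULT ==
b | f
5 | 8
8 | 8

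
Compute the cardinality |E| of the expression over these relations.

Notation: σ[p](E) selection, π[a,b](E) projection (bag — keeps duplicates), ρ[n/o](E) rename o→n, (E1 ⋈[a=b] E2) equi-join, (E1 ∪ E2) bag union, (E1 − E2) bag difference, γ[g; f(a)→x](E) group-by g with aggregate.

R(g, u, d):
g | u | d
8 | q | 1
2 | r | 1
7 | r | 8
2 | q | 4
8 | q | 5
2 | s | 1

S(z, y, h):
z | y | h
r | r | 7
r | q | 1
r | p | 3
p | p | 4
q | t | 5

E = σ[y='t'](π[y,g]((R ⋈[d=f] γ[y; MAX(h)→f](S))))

Stepwise |·|:
  R → 6
  S → 5
  γ[y; MAX(h)→f](S) → 4
  (R ⋈[d=f] γ[y; MAX(h)→f](S)) → 5
  π[y,g]((R ⋈[d=f] γ[y; MAX(h)→f](S))) → 5
  σ[y='t'](π[y,g]((R ⋈[d=f] γ[y; MAX(h)→f](S)))) → 1

|E| = 1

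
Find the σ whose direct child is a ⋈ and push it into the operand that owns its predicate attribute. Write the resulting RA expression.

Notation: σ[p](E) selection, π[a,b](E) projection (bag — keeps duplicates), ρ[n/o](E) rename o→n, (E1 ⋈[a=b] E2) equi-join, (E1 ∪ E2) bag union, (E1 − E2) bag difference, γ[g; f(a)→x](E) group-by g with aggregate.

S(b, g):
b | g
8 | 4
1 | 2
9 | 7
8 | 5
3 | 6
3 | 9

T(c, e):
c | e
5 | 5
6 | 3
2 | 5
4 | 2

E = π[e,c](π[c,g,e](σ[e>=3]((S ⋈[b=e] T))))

σ filters on e, owned by the right side.
E' = π[e,c](π[c,g,e]((S ⋈[b=e] σ[e>=3](T))))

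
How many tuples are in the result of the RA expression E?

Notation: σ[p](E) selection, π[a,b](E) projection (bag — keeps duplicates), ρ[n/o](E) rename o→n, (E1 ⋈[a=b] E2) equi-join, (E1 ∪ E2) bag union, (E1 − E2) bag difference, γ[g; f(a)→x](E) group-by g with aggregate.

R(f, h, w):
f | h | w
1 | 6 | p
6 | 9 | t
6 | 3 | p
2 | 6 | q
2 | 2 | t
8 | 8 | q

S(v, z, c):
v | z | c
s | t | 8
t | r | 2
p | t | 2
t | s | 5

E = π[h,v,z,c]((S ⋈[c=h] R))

Stepwise |·|:
  S → 4
  R → 6
  (S ⋈[c=h] R) → 3
  π[h,v,z,c]((S ⋈[c=h] R)) → 3

|E| = 3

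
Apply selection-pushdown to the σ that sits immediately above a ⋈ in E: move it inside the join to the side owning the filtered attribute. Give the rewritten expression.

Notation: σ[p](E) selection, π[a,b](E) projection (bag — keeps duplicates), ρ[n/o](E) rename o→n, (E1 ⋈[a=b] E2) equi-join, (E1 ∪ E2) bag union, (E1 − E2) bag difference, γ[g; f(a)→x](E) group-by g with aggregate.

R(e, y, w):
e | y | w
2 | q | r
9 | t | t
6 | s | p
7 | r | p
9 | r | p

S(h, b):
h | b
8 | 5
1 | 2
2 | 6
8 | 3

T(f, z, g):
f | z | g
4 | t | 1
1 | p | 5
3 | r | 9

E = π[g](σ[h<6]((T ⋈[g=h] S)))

σ filters on h, owned by the right side.
E' = π[g]((T ⋈[g=h] σ[h<6](S)))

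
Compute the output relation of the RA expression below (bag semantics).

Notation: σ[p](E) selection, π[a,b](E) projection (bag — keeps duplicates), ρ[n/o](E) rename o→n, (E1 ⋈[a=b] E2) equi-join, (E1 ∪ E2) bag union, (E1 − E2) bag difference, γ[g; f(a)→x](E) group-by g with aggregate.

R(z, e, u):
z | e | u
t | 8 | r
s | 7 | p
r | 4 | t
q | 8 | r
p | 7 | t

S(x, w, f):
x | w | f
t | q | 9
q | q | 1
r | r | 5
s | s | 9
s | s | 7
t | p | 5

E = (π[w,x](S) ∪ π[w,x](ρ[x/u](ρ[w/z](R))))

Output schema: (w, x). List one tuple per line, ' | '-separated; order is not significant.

Subexpression sizes:
  S → 6
  π[w,x](S) → 6
  R → 5
  ρ[w/z](R) → 5
  ρ[x/u](ρ[w/z](R)) → 5
  π[w,x](ρ[x/u](ρ[w/z](R))) → 5
  (π[w,x](S) ∪ π[w,x](ρ[x/u](ρ[w/z](R)))) → 11

== RESULT ==
w | x
p | t
p | t
q | q
q | r
q | t
r | r
r | t
s | p
s | s
s | s
t | r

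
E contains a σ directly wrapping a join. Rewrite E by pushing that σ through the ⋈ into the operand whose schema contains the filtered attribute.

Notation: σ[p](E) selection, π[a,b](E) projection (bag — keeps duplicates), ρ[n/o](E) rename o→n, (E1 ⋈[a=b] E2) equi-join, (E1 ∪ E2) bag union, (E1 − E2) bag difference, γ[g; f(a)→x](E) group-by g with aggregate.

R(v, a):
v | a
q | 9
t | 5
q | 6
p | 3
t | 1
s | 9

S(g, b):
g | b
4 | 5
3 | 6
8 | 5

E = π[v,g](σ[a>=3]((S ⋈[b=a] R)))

σ filters on a, owned by the right side.
E' = π[v,g]((S ⋈[b=a] σ[a>=3](R)))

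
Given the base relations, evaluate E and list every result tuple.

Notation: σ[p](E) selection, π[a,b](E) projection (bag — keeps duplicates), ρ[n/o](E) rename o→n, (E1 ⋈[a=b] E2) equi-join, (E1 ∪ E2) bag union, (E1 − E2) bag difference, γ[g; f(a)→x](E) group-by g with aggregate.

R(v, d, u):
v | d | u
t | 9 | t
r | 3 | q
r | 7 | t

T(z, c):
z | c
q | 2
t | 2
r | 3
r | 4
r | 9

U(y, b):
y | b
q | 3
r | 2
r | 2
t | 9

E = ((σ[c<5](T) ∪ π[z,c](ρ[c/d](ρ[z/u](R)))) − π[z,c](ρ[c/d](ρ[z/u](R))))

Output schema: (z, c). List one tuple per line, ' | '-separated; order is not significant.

Subexpression sizes:
  T → 5
  σ[c<5](T) → 4
  R → 3
  ρ[z/u](R) → 3
  ρ[c/d](ρ[z/u](R)) → 3
  π[z,c](ρ[c/d](ρ[z/u](R))) → 3
  (σ[c<5](T) ∪ π[z,c](ρ[c/d](ρ[z/u](R)))) → 7
  R → 3
  ρ[z/u](R) → 3
  ρ[c/d](ρ[z/u](R)) → 3
  π[z,c](ρ[c/d](ρ[z/u](R))) → 3
  ((σ[c<5](T) ∪ π[z,c](ρ[c/d](ρ[z/u](R)))) − π[z,c](ρ[c/d](ρ[z/u](R)))) → 4

== RESULT ==
z | c
q | 2
r | 3
r | 4
t | 2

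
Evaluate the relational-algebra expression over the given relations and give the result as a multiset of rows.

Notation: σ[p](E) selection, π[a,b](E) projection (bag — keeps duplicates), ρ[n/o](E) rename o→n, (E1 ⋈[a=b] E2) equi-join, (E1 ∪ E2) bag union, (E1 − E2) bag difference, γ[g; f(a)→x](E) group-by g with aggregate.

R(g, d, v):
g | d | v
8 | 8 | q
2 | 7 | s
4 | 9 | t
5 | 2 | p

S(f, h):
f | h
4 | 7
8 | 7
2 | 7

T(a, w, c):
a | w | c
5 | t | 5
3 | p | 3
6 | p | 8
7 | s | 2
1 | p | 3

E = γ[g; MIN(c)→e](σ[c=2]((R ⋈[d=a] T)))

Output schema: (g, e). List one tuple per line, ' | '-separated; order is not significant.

Per-node cardinality:
  R → 4
  T → 5
  (R ⋈[d=a] T) → 1
  σ[c=2]((R ⋈[d=a] T)) → 1
  γ[g; MIN(c)→e](σ[c=2]((R ⋈[d=a] T))) → 1

== RESULT ==
g | e
2 | 2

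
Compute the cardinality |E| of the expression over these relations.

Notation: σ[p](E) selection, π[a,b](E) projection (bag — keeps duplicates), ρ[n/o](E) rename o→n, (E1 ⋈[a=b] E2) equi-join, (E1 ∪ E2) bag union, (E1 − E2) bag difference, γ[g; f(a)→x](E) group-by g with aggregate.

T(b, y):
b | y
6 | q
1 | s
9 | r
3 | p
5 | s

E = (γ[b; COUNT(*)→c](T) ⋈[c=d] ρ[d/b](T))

Row counts bottom-up:
  T → 5
  γ[b; COUNT(*)→c](T) → 5
  T → 5
  ρ[d/b](T) → 5
  (γ[b; COUNT(*)→c](T) ⋈[c=d] ρ[d/b](T)) → 5

|E| = 5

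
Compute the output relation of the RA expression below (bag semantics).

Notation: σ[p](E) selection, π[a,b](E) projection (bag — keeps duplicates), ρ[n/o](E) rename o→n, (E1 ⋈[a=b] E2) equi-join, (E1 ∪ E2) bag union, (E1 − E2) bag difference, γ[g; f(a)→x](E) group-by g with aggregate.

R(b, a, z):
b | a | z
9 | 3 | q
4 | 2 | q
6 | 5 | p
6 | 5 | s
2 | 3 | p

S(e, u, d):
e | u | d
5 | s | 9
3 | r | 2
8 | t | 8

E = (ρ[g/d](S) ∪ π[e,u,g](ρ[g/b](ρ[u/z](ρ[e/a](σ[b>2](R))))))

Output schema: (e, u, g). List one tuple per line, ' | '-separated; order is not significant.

Per-node cardinality:
  S → 3
  ρ[g/d](S) → 3
  R → 5
  σ[b>2](R) → 4
  ρ[e/a](σ[b>2](R)) → 4
  ρ[u/z](ρ[e/a](σ[b>2](R))) → 4
  ρ[g/b](ρ[u/z](ρ[e/a](σ[b>2](R)))) → 4
  π[e,u,g](ρ[g/b](ρ[u/z](ρ[e/a](σ[b>2](R))))) → 4
  (ρ[g/d](S) ∪ π[e,u,g](ρ[g/b](ρ[u/z](ρ[e/a](σ[b>2](R)))))) → 7

== RESULT ==
e | u | g
2 | q | 4
3 | q | 9
3 | r | 2
5 | p | 6
5 | s | 6
5 | s | 9
8 | t | 8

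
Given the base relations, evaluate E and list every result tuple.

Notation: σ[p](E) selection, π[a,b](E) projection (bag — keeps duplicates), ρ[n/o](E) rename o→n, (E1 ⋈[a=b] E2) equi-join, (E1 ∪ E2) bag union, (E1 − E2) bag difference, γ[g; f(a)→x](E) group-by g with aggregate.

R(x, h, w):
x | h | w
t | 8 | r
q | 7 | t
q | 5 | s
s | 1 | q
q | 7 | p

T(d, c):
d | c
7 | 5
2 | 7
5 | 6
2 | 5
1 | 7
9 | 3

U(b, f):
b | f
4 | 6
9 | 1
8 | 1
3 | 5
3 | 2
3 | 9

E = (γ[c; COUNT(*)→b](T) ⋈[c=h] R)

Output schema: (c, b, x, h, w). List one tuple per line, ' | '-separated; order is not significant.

Stepwise |·|:
  T → 6
  γ[c; COUNT(*)→b](T) → 4
  R → 5
  (γ[c; COUNT(*)→b](T) ⋈[c=h] R) → 3

== RESULT ==
c | b | x | h | w
5 | 2 | q | 5 | s
7 | 2 | q | 7 | p
7 | 2 | q | 7 | t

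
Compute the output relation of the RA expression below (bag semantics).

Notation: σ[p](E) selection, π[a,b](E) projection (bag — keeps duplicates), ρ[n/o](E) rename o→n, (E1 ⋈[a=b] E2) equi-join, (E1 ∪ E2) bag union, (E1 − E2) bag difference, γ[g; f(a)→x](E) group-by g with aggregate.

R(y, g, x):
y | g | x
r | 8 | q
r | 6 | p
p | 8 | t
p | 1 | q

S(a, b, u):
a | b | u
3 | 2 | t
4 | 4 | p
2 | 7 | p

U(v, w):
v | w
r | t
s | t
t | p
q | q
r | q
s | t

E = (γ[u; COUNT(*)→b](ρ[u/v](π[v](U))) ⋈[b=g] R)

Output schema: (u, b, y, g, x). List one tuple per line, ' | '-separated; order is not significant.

Stepwise |·|:
  U → 6
  π[v](U) → 6
  ρ[u/v](π[v](U)) → 6
  γ[u; COUNT(*)→b](ρ[u/v](π[v](U))) → 4
  R → 4
  (γ[u; COUNT(*)→b](ρ[u/v](π[v](U))) ⋈[b=g] R) → 2

== RESULT ==
u | b | y | g | x
q | 1 | p | 1 | q
t | 1 | p | 1 | q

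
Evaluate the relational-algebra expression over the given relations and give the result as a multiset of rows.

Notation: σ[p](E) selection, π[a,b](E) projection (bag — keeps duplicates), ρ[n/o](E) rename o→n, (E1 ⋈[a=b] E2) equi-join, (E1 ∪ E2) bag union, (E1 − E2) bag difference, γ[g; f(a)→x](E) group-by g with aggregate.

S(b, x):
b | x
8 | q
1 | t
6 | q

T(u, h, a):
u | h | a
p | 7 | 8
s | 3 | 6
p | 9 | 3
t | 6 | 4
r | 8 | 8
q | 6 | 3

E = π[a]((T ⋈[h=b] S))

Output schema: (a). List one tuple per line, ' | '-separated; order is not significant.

Subexpression sizes:
  T → 6
  S → 3
  (T ⋈[h=b] S) → 3
  π[a]((T ⋈[h=b] S)) → 3

== RESULT ==
a
3
4
8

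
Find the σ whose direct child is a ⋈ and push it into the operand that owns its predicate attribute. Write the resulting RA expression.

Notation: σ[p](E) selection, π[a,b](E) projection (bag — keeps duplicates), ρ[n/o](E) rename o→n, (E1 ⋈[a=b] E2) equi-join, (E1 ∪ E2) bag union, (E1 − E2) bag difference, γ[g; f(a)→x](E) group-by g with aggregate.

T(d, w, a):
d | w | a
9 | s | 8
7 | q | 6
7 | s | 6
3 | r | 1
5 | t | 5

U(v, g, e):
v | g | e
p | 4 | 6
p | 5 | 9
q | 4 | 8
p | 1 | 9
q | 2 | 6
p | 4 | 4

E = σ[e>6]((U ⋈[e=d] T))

σ filters on e, owned by the left side.
E' = (σ[e>6](U) ⋈[e=d] T)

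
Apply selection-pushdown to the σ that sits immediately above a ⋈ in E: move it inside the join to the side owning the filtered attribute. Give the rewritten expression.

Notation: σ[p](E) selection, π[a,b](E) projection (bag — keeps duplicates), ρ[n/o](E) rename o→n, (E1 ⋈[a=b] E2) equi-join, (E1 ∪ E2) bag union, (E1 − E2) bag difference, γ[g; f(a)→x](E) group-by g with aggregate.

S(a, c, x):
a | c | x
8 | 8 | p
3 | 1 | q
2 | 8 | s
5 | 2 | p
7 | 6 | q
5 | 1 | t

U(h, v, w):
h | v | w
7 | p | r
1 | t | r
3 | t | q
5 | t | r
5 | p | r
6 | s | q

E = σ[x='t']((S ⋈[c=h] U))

σ filters on x, owned by the left side.
E' = (σ[x='t'](S) ⋈[c=h] U)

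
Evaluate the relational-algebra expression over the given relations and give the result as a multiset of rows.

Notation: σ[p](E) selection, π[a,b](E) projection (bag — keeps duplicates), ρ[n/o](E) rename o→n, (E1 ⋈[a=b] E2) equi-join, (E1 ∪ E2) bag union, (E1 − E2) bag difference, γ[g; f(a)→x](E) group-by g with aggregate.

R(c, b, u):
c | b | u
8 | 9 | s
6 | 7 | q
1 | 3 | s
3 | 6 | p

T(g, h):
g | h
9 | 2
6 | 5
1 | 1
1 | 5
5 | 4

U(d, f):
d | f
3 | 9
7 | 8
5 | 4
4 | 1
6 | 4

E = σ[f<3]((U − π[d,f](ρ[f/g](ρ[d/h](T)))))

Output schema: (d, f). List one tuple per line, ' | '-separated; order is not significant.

Row counts bottom-up:
  U → 5
  T → 5
  ρ[d/h](T) → 5
  ρ[f/g](ρ[d/h](T)) → 5
  π[d,f](ρ[f/g](ρ[d/h](T))) → 5
  (U − π[d,f](ρ[f/g](ρ[d/h](T)))) → 5
  σ[f<3]((U − π[d,f](ρ[f/g](ρ[d/h](T))))) → 1

== RESULT ==
d | f
4 | 1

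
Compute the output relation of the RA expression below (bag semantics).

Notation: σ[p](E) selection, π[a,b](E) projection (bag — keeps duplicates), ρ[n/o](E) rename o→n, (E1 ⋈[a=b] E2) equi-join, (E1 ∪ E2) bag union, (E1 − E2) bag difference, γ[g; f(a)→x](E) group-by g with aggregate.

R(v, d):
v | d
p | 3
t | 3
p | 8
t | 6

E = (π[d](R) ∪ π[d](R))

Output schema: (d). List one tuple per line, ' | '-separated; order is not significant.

Per-node cardinality:
  R → 4
  π[d](R) → 4
  R → 4
  π[d](R) → 4
  (π[d](R) ∪ π[d](R)) → 8

== RESULT ==
d
3
3
3
3
6
6
8
8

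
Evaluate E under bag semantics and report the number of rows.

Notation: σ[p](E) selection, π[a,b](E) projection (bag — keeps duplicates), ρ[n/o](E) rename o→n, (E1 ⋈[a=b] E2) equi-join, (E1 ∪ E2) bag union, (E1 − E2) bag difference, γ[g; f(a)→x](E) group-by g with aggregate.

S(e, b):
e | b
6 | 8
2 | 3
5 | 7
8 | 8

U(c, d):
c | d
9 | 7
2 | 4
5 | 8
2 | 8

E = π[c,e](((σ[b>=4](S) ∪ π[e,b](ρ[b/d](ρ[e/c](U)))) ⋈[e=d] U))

Per-node cardinality:
  S → 4
  σ[b>=4](S) → 3
  U → 4
  ρ[e/c](U) → 4
  ρ[b/d](ρ[e/c](U)) → 4
  π[e,b](ρ[b/d](ρ[e/c](U))) → 4
  (σ[b>=4](S) ∪ π[e,b](ρ[b/d](ρ[e/c](U)))) → 7
  U → 4
  ((σ[b>=4](S) ∪ π[e,b](ρ[b/d](ρ[e/c](U)))) ⋈[e=d] U) → 2
  π[c,e](((σ[b>=4](S) ∪ π[e,b](ρ[b/d](ρ[e/c](U)))) ⋈[e=d] U)) → 2

|E| = 2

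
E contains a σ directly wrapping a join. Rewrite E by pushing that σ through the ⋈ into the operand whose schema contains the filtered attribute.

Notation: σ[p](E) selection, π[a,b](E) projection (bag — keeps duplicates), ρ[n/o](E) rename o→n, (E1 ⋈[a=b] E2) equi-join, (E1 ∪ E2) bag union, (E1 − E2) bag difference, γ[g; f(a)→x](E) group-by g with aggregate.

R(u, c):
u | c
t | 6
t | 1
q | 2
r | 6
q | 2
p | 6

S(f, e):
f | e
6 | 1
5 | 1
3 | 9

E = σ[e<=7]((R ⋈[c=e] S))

σ filters on e, owned by the right side.
E' = (R ⋈[c=e] σ[e<=7](S))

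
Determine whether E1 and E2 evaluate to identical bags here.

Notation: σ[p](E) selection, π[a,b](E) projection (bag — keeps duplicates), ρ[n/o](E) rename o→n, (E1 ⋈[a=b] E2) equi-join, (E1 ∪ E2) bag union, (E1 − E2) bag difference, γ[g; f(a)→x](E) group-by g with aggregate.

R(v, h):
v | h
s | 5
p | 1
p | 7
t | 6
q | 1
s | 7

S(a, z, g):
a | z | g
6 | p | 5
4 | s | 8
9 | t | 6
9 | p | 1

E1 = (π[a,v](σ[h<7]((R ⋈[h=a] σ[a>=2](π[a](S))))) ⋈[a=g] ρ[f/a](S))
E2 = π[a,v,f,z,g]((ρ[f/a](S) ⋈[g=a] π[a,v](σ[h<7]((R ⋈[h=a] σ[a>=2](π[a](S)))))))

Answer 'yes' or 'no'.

E1 row counts bottom-up:
  R → 6
  S → 4
  π[a](S) → 4
  σ[a>=2](π[a](S)) → 4
  (R ⋈[h=a] σ[a>=2](π[a](S))) → 1
  σ[h<7]((R ⋈[h=a] σ[a>=2](π[a](S)))) → 1
  π[a,v](σ[h<7]((R ⋈[h=a] σ[a>=2](π[a](S))))) → 1
  S → 4
  ρ[f/a](S) → 4
  (π[a,v](σ[h<7]((R ⋈[h=a] σ[a>=2](π[a](S))))) ⋈[a=g] ρ[f/a](S)) → 1
E2 row counts bottom-up:
  S → 4
  ρ[f/a](S) → 4
  R → 6
  S → 4
  π[a](S) → 4
  σ[a>=2](π[a](S)) → 4
  (R ⋈[h=a] σ[a>=2](π[a](S))) → 1
  σ[h<7]((R ⋈[h=a] σ[a>=2](π[a](S)))) → 1
  π[a,v](σ[h<7]((R ⋈[h=a] σ[a>=2](π[a](S))))) → 1
  (ρ[f/a](S) ⋈[g=a] π[a,v](σ[h<7]((R ⋈[h=a] σ[a>=2](π[a](S)))))) → 1
  π[a,v,f,z,g]((ρ[f/a](S) ⋈[g=a] π[a,v](σ[h<7]((R ⋈[h=a] σ[a>=2](π[a](S))))))) → 1

E1 and E2 produce the same multiset:
a | v | f | z | g
6 | t | 9 | t | 6

yes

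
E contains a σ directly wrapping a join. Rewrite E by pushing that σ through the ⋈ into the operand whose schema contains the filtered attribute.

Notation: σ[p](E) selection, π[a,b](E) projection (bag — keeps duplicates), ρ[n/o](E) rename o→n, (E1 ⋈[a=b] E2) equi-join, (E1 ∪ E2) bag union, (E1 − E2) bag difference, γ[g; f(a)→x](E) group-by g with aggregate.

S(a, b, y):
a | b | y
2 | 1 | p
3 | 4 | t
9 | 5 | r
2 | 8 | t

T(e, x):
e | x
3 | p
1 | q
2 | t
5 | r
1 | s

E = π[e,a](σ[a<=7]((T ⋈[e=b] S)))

σ filters on a, owned by the right side.
E' = π[e,a]((T ⋈[e=b] σ[a<=7](S)))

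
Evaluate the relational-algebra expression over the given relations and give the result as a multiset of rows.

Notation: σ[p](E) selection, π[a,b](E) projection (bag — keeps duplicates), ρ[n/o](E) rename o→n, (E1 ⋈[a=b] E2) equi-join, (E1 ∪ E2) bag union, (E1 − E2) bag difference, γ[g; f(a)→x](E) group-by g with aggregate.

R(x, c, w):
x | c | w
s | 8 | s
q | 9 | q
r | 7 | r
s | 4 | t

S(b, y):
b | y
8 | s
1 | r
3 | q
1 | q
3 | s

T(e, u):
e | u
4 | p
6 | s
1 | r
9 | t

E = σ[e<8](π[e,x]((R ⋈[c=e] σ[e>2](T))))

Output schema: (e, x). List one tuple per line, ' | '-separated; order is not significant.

Stepwise |·|:
  R → 4
  T → 4
  σ[e>2](T) → 3
  (R ⋈[c=e] σ[e>2](T)) → 2
  π[e,x]((R ⋈[c=e] σ[e>2](T))) → 2
  σ[e<8](π[e,x]((R ⋈[c=e] σ[e>2](T)))) → 1

== RESULT ==
e | x
4 | s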